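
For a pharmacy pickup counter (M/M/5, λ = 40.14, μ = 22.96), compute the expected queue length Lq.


a = λ/μ = 1.7483; ρ = a/5 = 0.3497
P₀ = 0.173445
Lq = P₀·a^c·ρ / (c!·(1−ρ)²) = 0.173445·16.33155·0.3497/(120·0.42295)
= 0.01951

Final: 0.01951


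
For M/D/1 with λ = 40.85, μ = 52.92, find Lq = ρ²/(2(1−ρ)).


ρ = 40.85/52.92 = 0.7719
M/D/1: Lq = ρ²/(2(1−ρ)) = 0.5959/(2·0.2281) = 1.30625

Final: 1.30625


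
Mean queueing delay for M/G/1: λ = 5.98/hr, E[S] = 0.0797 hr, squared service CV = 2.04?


ρ = λ·E[S] = 5.98·0.0797 = 0.4766
E[S²] = E[S]²(1+C_s²) = 0.0797²·(1+2.04) = 0.019310
Wq = λ·E[S²]/(2(1−ρ)) = 5.98·0.019310/(2·0.5234) = 0.11031 hr

Final: 0.11031 hr


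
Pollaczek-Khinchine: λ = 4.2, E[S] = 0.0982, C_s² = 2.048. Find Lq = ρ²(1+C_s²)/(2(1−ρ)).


ρ = λ·E[S] = 4.2·0.0982 = 0.4124
Lq = ρ²(1+C_s²)/(2(1−ρ)) = 0.1701·(1+2.048)/(2·0.5876)
= 0.1701·3.0480/1.1751 = 0.44122

Final: 0.44122


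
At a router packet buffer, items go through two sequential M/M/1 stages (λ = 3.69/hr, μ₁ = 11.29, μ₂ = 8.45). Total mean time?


Each node sees arrival rate λ = 3.69/hr (tandem ⇒ throughput preserved).
W₁ = 1/(μ₁−λ) = 1/(11.29−3.69) = 0.13158 hr
W₂ = 1/(μ₂−λ) = 1/(8.45−3.69) = 0.21008 hr
W_total = W₁ + W₂ = 0.13158 + 0.21008 = 0.34166 hr

Final: 0.34166 hr


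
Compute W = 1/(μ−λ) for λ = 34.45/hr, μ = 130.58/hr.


W = 1/(μ−λ) = 1/(130.58 − 34.45) = 1/96.13 = 0.01040 hr

Final: 0.01040 hr


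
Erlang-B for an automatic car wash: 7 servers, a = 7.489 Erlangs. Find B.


B(c,a) = (a^c/c!) / Σ_{k=0}^{c} a^k/k!
a^7/7! = 262.141800
Σ terms (k=0..7): 1.00000 + 7.48900 + 28.04256 + 70.00358 + 131.06420 + 196.30796 + 245.02505 + 262.14180 = 941.074148
B = 262.141800/941.074148 = 0.278556

Final: 0.278556


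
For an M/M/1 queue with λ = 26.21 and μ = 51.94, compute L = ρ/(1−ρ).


ρ = λ/μ = 26.21/51.94 = 0.5046
L = ρ/(1−ρ) = 0.5046/(1 − 0.5046) = 0.5046/0.4954 = 1.0187

Final: 1.0187


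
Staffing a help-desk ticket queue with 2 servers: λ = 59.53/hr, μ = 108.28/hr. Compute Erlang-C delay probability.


a = λ/μ = 0.5498; ρ = a/2 = 0.2749
P₀ = 0.568764 (from M/M/c formula)
C(c,a) = [a^c/(c!(1−ρ))]·P₀ = [0.30226/(2·0.7251)]·0.568764
= 0.20842·0.568764 = 0.118542

Final: 0.118542


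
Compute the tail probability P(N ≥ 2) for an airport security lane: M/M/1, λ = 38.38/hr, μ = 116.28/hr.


ρ = 38.38/116.28 = 0.3301
P(N ≥ n) = ρ^n = 0.3301^2 = 0.108943

Final: 0.108943


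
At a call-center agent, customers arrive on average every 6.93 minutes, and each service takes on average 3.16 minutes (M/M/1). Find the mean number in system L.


λ = 60/6.93 = 8.6580 /hr
μ = 60/3.16 = 18.9873 /hr
ρ = λ/μ = 8.6580/18.9873 = 0.4560
L = ρ/(1−ρ) = 0.4560/0.5440 = 0.8382

Final: 0.8382


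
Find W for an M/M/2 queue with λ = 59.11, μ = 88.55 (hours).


a = 0.6675; ρ = 0.3338; P₀ = 0.499513
Lq = P₀·a^c·ρ/(c!(1−ρ)²) = 0.08369
Wq = Lq/λ = 0.08369/59.11 = 0.001416 hr
W = Wq + 1/μ = 0.001416 + 0.01129 = 0.01271 hr

Final: 0.01271 hr


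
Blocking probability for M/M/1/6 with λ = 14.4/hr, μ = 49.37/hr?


ρ = λ/μ = 14.4/49.37 = 0.2917
P_K = (1−ρ)ρ^K/(1−ρ^(K+1)) = (0.7083·0.0006157)/(1 − 0.0001796)
= 0.0004361/0.999820 = 0.0004362

Final: 0.0004362


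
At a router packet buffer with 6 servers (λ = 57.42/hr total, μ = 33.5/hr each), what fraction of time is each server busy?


ρ = λ/(cμ) = 57.42/(6·33.5) = 57.42/201.00 = 0.2857

Final: 0.2857


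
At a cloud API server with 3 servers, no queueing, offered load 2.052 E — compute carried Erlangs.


B(3,2.052) = 0.218277 (Erlang-B)
Carried load = a(1 − B) = 2.052·(1 − 0.218277) = 2.052·0.781723 = 1.6041 E

Final: 1.6041 Erlangs


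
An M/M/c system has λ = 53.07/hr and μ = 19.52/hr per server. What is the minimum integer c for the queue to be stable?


Stability requires cμ > λ ⇔ c > λ/μ.
λ/μ = 53.07/19.52 = 2.7188
Minimum integer c = ⌊2.7188⌋ + 1 = 3
Check: 3·19.52 = 58.56 > 53.07, while 2·19.52 = 39.04 ≤ 53.07

Final: 3 servers


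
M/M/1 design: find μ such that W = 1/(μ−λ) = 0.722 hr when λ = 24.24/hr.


W = 1/(μ−λ) ⇒ μ − λ = 1/W = 1/0.722 = 1.3850
μ = λ + 1/W = 24.24 + 1.3850 = 25.6250 per hr

Final: 25.6250 /hr


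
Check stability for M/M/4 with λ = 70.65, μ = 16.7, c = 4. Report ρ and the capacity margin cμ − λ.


Total capacity cμ = 4·16.7 = 66.80/hr
ρ = λ/(cμ) = 70.65/66.80 = 1.0576
Stable ⇔ ρ < 1: NO
Spare capacity = cμ − λ = 66.80 − 70.65 = -3.85/hr

Final: ρ = 1.0576; unstable; margin = -3.85/hr


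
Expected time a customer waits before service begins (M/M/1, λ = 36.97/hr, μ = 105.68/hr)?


ρ = 36.97/105.68 = 0.3498
Wq = ρ/(μ−λ) = 0.3498/(105.68 − 36.97) = 0.3498/68.71 = 0.005091 hr

Final: 0.005091 hr


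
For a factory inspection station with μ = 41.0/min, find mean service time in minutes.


Mean service time = 1/μ = 1/41.0 minute = 0.02439 minute
In minutes: 0.02439 × 1 = 0.02439 min

Final: 0.02439 min


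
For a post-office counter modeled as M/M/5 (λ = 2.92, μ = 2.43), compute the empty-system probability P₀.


a = λ/μ = 2.92/2.43 = 1.2016; ρ = a/c = 0.2403
Σ_{k=0}^{4} a^k/k! (terms k=0..4) = 1.00000 + 1.20165 + 0.72198 + 0.28919 + 0.08688 = 3.29968
Tail: a^5/(5!(1−ρ)) = 2.50543/(120·0.7597) = 0.02748
P₀ = 1/(3.29968 + 0.02748) = 1/3.32717 = 0.300556

Final: 0.300556


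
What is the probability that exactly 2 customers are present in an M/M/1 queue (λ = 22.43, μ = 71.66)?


ρ = 22.43/71.66 = 0.3130
P_n = (1−ρ)·ρ^n = (1 − 0.3130)·0.3130^2 = 0.6870·0.097973 = 0.067307

Final: 0.067307


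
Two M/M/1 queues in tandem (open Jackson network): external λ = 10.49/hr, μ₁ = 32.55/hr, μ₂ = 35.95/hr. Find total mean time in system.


Each node sees arrival rate λ = 10.49/hr (tandem ⇒ throughput preserved).
W₁ = 1/(μ₁−λ) = 1/(32.55−10.49) = 0.04533 hr
W₂ = 1/(μ₂−λ) = 1/(35.95−10.49) = 0.03928 hr
W_total = W₁ + W₂ = 0.04533 + 0.03928 = 0.08461 hr

Final: 0.08461 hr


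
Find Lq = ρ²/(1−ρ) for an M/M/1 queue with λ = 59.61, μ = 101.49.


ρ = 59.61/101.49 = 0.5873
Lq = ρ²/(1−ρ) = 0.3450/0.4127 = 0.8360

Final: 0.8360


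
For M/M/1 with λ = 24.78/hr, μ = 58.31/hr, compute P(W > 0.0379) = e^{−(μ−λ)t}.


W ~ Exponential(μ−λ) for M/M/1.
μ − λ = 58.31 − 24.78 = 33.5300
P(W > t) = e^{−(μ−λ)t} = e^{−1.2708} = 0.280611

Final: 0.280611


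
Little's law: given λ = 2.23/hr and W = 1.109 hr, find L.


L = λW = 2.23·1.109 = 2.4731

Final: 2.4731


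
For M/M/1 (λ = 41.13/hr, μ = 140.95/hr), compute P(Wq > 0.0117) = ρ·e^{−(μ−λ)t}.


ρ = 41.13/140.95 = 0.2918
P(Wq > t) = ρ·e^{−(μ−λ)t} = 0.2918·e^{−1.1679}
= 0.2918·0.311021 = 0.090758

Final: 0.090758


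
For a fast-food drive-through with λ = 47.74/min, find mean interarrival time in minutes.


Mean interarrival time = 1/λ = 1/47.74 minute = 0.02095 minute
In minutes: 0.02095 × 1 = 0.02095 min

Final: 0.02095 min


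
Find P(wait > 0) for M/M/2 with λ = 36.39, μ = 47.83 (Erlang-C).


a = λ/μ = 0.7608; ρ = a/2 = 0.3804
P₀ = 0.448845 (from M/M/c formula)
C(c,a) = [a^c/(c!(1−ρ))]·P₀ = [0.57885/(2·0.6196)]·0.448845
= 0.46712·0.448845 = 0.209665

Final: 0.209665


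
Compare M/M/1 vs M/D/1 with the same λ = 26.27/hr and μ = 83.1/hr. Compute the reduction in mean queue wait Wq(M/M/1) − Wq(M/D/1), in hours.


ρ = 26.27/83.1 = 0.3161
Wq(M/M/1) = ρ/(μ−λ) = 0.3161/56.83 = 0.005563 hr
Wq(M/D/1) = ρ/(2(μ−λ)) = 0.002781 hr
Savings = 0.005563 − 0.002781 = 0.002781 hr

Final: 0.002781 hr


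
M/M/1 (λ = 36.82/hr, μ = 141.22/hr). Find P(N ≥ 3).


ρ = 36.82/141.22 = 0.2607
P(N ≥ n) = ρ^n = 0.2607^3 = 0.017724

Final: 0.017724


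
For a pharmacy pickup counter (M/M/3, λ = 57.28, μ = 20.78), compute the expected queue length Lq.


a = λ/μ = 2.7565; ρ = a/3 = 0.9188
P₀ = 0.019778
Lq = P₀·a^c·ρ / (c!·(1−ρ)²) = 0.019778·20.94462·0.9188/(6·0.006588)
= 9.62857

Final: 9.62857


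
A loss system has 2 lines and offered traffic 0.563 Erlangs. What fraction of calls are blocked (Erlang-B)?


B(c,a) = (a^c/c!) / Σ_{k=0}^{c} a^k/k!
a^2/2! = 0.158484
Σ terms (k=0..2): 1.00000 + 0.56300 + 0.15848 = 1.721484
B = 0.158484/1.721484 = 0.092063

Final: 0.092063


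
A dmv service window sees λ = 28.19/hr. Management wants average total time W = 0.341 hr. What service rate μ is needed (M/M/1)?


W = 1/(μ−λ) ⇒ μ − λ = 1/W = 1/0.341 = 2.9326
μ = λ + 1/W = 28.19 + 2.9326 = 31.1226 per hr

Final: 31.1226 /hr


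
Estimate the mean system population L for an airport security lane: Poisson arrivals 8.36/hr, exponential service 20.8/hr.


ρ = λ/μ = 8.36/20.8 = 0.4019
L = ρ/(1−ρ) = 0.4019/(1 − 0.4019) = 0.4019/0.5981 = 0.6720

Final: 0.6720


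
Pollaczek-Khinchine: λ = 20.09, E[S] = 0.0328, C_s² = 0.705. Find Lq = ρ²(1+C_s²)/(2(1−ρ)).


ρ = λ·E[S] = 20.09·0.0328 = 0.6590
Lq = ρ²(1+C_s²)/(2(1−ρ)) = 0.4342·(1+0.705)/(2·0.3410)
= 0.4342·1.7050/0.6821 = 1.08539

Final: 1.08539


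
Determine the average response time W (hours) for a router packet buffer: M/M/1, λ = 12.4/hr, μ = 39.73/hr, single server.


W = 1/(μ−λ) = 1/(39.73 − 12.4) = 1/27.33 = 0.03659 hr

Final: 0.03659 hr


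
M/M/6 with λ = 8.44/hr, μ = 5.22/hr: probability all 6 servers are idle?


a = λ/μ = 8.44/5.22 = 1.6169; ρ = a/c = 0.2695
Σ_{k=0}^{5} a^k/k! (terms k=0..5) = 1.00000 + 1.61686 + 1.30712 + 0.70447 + 0.28476 + 0.09208 = 5.00529
Tail: a^6/(6!(1−ρ)) = 17.86618/(720·0.7305) = 0.03397
P₀ = 1/(5.00529 + 0.03397) = 1/5.03926 = 0.198442

Final: 0.198442


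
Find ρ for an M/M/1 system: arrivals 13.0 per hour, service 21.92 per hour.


ρ = λ/μ = 13.0/21.92 = 0.5931

Final: 0.5931


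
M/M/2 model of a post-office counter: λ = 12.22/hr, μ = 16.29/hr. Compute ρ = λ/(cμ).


ρ = λ/(cμ) = 12.22/(2·16.29) = 12.22/32.58 = 0.3751

Final: 0.3751


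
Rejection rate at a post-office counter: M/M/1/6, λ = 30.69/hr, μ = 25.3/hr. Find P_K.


ρ = λ/μ = 30.69/25.3 = 1.2130
P_K = (1−ρ)ρ^K/(1−ρ^(K+1)) = (-0.2130·3.186091)/(1 − 3.864867)
= -0.678776/-2.864867 = 0.236931

Final: 0.236931


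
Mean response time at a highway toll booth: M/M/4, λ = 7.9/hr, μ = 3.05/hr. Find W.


a = 2.5902; ρ = 0.6475; P₀ = 0.065955
Lq = P₀·a^c·ρ/(c!(1−ρ)²) = 0.64476
Wq = Lq/λ = 0.64476/7.9 = 0.08161 hr
W = Wq + 1/μ = 0.08161 + 0.32787 = 0.40948 hr

Final: 0.40948 hr


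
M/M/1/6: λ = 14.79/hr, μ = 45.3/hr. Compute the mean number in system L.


ρ = 14.79/45.3 = 0.3265
L = ρ[1 − (K+1)ρ^K + Kρ^(K+1)] / [(1−ρ)(1−ρ^(K+1))]
Numerator: 0.3265·(1 − 7·0.001211 + 6·0.0003954) = 0.324497
Denominator: (0.6735)·(0.999605) = 0.673244
L = 0.324497/0.673244 = 0.4820

Final: 0.4820


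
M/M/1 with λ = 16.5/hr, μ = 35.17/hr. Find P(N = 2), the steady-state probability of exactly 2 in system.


ρ = 16.5/35.17 = 0.4691
P_n = (1−ρ)·ρ^n = (1 − 0.4691)·0.4691^2 = 0.5309·0.220102 = 0.116841

Final: 0.116841


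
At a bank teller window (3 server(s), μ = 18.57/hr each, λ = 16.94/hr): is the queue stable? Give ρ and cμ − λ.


Total capacity cμ = 3·18.57 = 55.71/hr
ρ = λ/(cμ) = 16.94/55.71 = 0.3041
Stable ⇔ ρ < 1: YES
Spare capacity = cμ − λ = 55.71 − 16.94 = 38.77/hr

Final: ρ = 0.3041; stable; margin = 38.77/hr


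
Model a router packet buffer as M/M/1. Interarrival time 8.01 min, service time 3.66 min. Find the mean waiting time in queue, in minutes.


λ = 60/8.01 = 7.4906 /hr
μ = 60/3.66 = 16.3934 /hr
ρ = λ/μ = 7.4906/16.3934 = 0.4569
Wq = ρ/(μ−λ) = 0.4569/(16.3934−7.4906) = 0.05132 hr
In minutes: 0.05132·60 = 3.079 min

Final: 3.079 min


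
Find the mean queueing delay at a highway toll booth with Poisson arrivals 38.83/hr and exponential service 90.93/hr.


ρ = 38.83/90.93 = 0.4270
Wq = ρ/(μ−λ) = 0.4270/(90.93 − 38.83) = 0.4270/52.10 = 0.008196 hr

Final: 0.008196 hr


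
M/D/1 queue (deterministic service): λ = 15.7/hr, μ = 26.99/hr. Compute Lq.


ρ = 15.7/26.99 = 0.5817
M/D/1: Lq = ρ²/(2(1−ρ)) = 0.3384/(2·0.4183) = 0.40446

Final: 0.40446


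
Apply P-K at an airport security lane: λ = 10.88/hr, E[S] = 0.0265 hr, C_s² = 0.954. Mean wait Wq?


ρ = λ·E[S] = 10.88·0.0265 = 0.2883
E[S²] = E[S]²(1+C_s²) = 0.0265²·(1+0.954) = 0.001372
Wq = λ·E[S²]/(2(1−ρ)) = 10.88·0.001372/(2·0.7117) = 0.01049 hr

Final: 0.01049 hr


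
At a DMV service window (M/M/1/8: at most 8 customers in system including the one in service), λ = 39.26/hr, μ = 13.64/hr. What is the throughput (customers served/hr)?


ρ = 2.8783; P_K = (1−ρ)ρ^8/(1−ρ^9) = 0.652621
λ_eff = λ(1 − P_K) = 39.26·(1 − 0.652621) = 39.26·0.347379 = 13.6381 /hr

Final: 13.6381 /hr


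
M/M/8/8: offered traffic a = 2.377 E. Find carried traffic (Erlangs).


B(8,2.377) = 0.002348 (Erlang-B)
Carried load = a(1 − B) = 2.377·(1 − 0.002348) = 2.377·0.997652 = 2.3714 E

Final: 2.3714 Erlangs


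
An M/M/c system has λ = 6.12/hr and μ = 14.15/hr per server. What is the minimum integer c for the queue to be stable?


Stability requires cμ > λ ⇔ c > λ/μ.
λ/μ = 6.12/14.15 = 0.4325
Minimum integer c = ⌊0.4325⌋ + 1 = 1
Check: 1·14.15 = 14.15 > 6.12, while 0·14.15 = 0.00 ≤ 6.12

Final: 1 servers


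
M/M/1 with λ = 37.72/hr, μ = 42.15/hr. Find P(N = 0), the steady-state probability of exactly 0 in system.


ρ = 37.72/42.15 = 0.8949
P_n = (1−ρ)·ρ^n = (1 − 0.8949)·0.8949^0 = 0.1051·1.000000 = 0.105101

Final: 0.105101


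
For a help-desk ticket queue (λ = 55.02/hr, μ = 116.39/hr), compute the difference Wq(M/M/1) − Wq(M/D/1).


ρ = 55.02/116.39 = 0.4727
Wq(M/M/1) = ρ/(μ−λ) = 0.4727/61.37 = 0.007703 hr
Wq(M/D/1) = ρ/(2(μ−λ)) = 0.003851 hr
Savings = 0.007703 − 0.003851 = 0.003851 hr

Final: 0.003851 hr


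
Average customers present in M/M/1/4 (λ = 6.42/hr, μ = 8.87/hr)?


ρ = 6.42/8.87 = 0.7238
L = ρ[1 − (K+1)ρ^K + Kρ^(K+1)] / [(1−ρ)(1−ρ^(K+1))]
Numerator: 0.7238·(1 − 5·0.274439 + 4·0.198636) = 0.305690
Denominator: (0.2762)·(0.801364) = 0.221346
L = 0.305690/0.221346 = 1.3810

Final: 1.3810


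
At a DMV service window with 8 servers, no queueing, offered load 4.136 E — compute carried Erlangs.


B(8,4.136) = 0.034849 (Erlang-B)
Carried load = a(1 − B) = 4.136·(1 − 0.034849) = 4.136·0.965151 = 3.9919 E

Final: 3.9919 Erlangs


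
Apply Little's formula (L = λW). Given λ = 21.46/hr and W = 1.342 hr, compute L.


L = λW = 21.46·1.342 = 28.7993

Final: 28.7993


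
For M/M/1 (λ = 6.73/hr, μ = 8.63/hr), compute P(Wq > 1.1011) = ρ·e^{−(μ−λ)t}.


ρ = 6.73/8.63 = 0.7798
P(Wq > t) = ρ·e^{−(μ−λ)t} = 0.7798·e^{−2.0921}
= 0.7798·0.123429 = 0.096255

Final: 0.096255


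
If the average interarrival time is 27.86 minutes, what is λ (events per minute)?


λ = 1/(interarrival time) in consistent units.
1 minute = 1 min, so λ = 1/27.86 = 0.03589 per minute

Final: 0.03589 /min


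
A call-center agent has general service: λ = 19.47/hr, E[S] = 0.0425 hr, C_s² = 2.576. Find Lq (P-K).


ρ = λ·E[S] = 19.47·0.0425 = 0.8275
Lq = ρ²(1+C_s²)/(2(1−ρ)) = 0.6847·(1+2.576)/(2·0.1725)
= 0.6847·3.5760/0.3451 = 7.09619

Final: 7.09619


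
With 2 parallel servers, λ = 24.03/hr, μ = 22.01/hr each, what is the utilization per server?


ρ = λ/(cμ) = 24.03/(2·22.01) = 24.03/44.02 = 0.5459

Final: 0.5459


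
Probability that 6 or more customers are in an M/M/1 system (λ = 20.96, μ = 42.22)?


ρ = 20.96/42.22 = 0.4964
P(N ≥ n) = ρ^n = 0.4964^6 = 0.014971

Final: 0.014971


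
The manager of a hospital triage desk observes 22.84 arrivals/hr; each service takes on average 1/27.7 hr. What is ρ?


ρ = λ/μ = 22.84/27.7 = 0.8245

Final: 0.8245


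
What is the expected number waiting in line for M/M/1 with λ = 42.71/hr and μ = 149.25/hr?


ρ = 42.71/149.25 = 0.2862
Lq = ρ²/(1−ρ) = 0.08189/0.7138 = 0.1147

Final: 0.1147


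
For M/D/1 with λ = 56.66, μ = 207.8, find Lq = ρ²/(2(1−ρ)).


ρ = 56.66/207.8 = 0.2727
M/D/1: Lq = ρ²/(2(1−ρ)) = 0.07435/(2·0.7273) = 0.05111

Final: 0.05111


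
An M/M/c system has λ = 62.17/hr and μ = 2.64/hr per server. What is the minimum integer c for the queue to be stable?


Stability requires cμ > λ ⇔ c > λ/μ.
λ/μ = 62.17/2.64 = 23.5492
Minimum integer c = ⌊23.5492⌋ + 1 = 24
Check: 24·2.64 = 63.36 > 62.17, while 23·2.64 = 60.72 ≤ 62.17

Final: 24 servers


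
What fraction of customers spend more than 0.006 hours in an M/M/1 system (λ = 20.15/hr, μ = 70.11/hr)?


W ~ Exponential(μ−λ) for M/M/1.
μ − λ = 70.11 − 20.15 = 49.9600
P(W > t) = e^{−(μ−λ)t} = e^{−0.2998} = 0.740996

Final: 0.740996


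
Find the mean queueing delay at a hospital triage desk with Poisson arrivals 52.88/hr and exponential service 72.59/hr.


ρ = 52.88/72.59 = 0.7285
Wq = ρ/(μ−λ) = 0.7285/(72.59 − 52.88) = 0.7285/19.71 = 0.03696 hr

Final: 0.03696 hr


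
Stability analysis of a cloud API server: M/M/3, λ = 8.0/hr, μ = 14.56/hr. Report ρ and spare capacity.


Total capacity cμ = 3·14.56 = 43.68/hr
ρ = λ/(cμ) = 8.0/43.68 = 0.1832
Stable ⇔ ρ < 1: YES
Spare capacity = cμ − λ = 43.68 − 8.0 = 35.68/hr

Final: ρ = 0.1832; stable; margin = 35.68/hr


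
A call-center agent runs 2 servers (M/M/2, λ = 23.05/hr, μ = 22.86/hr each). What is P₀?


a = λ/μ = 23.05/22.86 = 1.0083; ρ = a/c = 0.5042
Σ_{k=0}^{1} a^k/k! (terms k=0..1) = 1.00000 + 1.00831 = 2.00831
Tail: a^2/(2!(1−ρ)) = 1.01669/(2·0.4958) = 1.02521
P₀ = 1/(2.00831 + 1.02521) = 1/3.03352 = 0.329650

Final: 0.329650


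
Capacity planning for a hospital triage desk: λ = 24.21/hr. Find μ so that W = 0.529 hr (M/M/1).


W = 1/(μ−λ) ⇒ μ − λ = 1/W = 1/0.529 = 1.8904
μ = λ + 1/W = 24.21 + 1.8904 = 26.1004 per hr

Final: 26.1004 /hr


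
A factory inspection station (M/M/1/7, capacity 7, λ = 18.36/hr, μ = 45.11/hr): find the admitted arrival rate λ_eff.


ρ = 0.4070; P_K = (1−ρ)ρ^7/(1−ρ^8) = 0.001098
λ_eff = λ(1 − P_K) = 18.36·(1 − 0.001098) = 18.36·0.998902 = 18.3398 /hr

Final: 18.3398 /hr


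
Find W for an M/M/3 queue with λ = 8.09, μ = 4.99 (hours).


a = 1.6212; ρ = 0.5404; P₀ = 0.182455
Lq = P₀·a^c·ρ/(c!(1−ρ)²) = 0.33154
Wq = Lq/λ = 0.33154/8.09 = 0.04098 hr
W = Wq + 1/μ = 0.04098 + 0.20040 = 0.24138 hr

Final: 0.24138 hr


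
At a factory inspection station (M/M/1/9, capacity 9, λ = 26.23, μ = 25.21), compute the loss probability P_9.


ρ = λ/μ = 26.23/25.21 = 1.0405
P_K = (1−ρ)ρ^K/(1−ρ^(K+1)) = (-0.04046·1.428989)/(1 − 1.486806)
= -0.057817/-0.486806 = 0.118768

Final: 0.118768


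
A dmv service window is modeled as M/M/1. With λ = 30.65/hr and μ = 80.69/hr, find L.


ρ = λ/μ = 30.65/80.69 = 0.3798
L = ρ/(1−ρ) = 0.3798/(1 − 0.3798) = 0.3798/0.6202 = 0.6125

Final: 0.6125


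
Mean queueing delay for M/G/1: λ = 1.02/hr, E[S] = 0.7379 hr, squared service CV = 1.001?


ρ = λ·E[S] = 1.02·0.7379 = 0.7527
E[S²] = E[S]²(1+C_s²) = 0.7379²·(1+1.001) = 1.089537
Wq = λ·E[S²]/(2(1−ρ)) = 1.02·1.089537/(2·0.2473) = 2.24654 hr

Final: 2.24654 hr


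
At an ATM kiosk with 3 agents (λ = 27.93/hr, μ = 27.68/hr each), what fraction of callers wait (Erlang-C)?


a = λ/μ = 1.0090; ρ = a/3 = 0.3363
P₀ = 0.360217 (from M/M/c formula)
C(c,a) = [a^c/(c!(1−ρ))]·P₀ = [1.02734/(6·0.6637)]·0.360217
= 0.25800·0.360217 = 0.092936

Final: 0.092936


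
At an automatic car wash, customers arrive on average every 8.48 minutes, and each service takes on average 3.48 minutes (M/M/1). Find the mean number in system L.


λ = 60/8.48 = 7.0755 /hr
μ = 60/3.48 = 17.2414 /hr
ρ = λ/μ = 7.0755/17.2414 = 0.4104
L = ρ/(1−ρ) = 0.4104/0.5896 = 0.6960

Final: 0.6960


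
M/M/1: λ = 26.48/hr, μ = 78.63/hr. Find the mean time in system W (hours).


W = 1/(μ−λ) = 1/(78.63 − 26.48) = 1/52.15 = 0.01918 hr

Final: 0.01918 hr


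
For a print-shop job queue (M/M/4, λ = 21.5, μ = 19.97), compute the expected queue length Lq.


a = λ/μ = 1.0766; ρ = a/4 = 0.2692
P₀ = 0.340050
Lq = P₀·a^c·ρ / (c!·(1−ρ)²) = 0.340050·1.34351·0.2692/(24·0.53414)
= 0.009592

Final: 0.009592


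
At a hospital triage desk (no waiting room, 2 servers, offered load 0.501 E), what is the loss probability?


B(c,a) = (a^c/c!) / Σ_{k=0}^{c} a^k/k!
a^2/2! = 0.125500
Σ terms (k=0..2): 1.00000 + 0.50100 + 0.12550 = 1.626500
B = 0.125500/1.626500 = 0.077160

Final: 0.077160


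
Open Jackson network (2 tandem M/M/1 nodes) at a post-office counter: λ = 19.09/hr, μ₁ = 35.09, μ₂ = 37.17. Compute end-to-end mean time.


Each node sees arrival rate λ = 19.09/hr (tandem ⇒ throughput preserved).
W₁ = 1/(μ₁−λ) = 1/(35.09−19.09) = 0.06250 hr
W₂ = 1/(μ₂−λ) = 1/(37.17−19.09) = 0.05531 hr
W_total = W₁ + W₂ = 0.06250 + 0.05531 = 0.11781 hr

Final: 0.11781 hr


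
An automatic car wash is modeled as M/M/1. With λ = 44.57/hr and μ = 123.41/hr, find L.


ρ = λ/μ = 44.57/123.41 = 0.3612
L = ρ/(1−ρ) = 0.3612/(1 − 0.3612) = 0.3612/0.6388 = 0.5653

Final: 0.5653


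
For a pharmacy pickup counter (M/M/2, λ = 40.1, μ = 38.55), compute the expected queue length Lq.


a = λ/μ = 1.0402; ρ = a/2 = 0.5201
P₀ = 0.315700
Lq = P₀·a^c·ρ / (c!·(1−ρ)²) = 0.315700·1.08203·0.5201/(2·0.23030)
= 0.38573

Final: 0.38573


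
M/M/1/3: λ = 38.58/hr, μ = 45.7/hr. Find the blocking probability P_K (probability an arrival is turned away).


ρ = λ/μ = 38.58/45.7 = 0.8442
P_K = (1−ρ)ρ^K/(1−ρ^(K+1)) = (0.1558·0.601642)/(1 − 0.507907)
= 0.093735/0.492093 = 0.190482

Final: 0.190482


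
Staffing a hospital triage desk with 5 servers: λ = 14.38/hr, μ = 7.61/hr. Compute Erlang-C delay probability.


a = λ/μ = 1.8896; ρ = a/5 = 0.3779
P₀ = 0.150298 (from M/M/c formula)
C(c,a) = [a^c/(c!(1−ρ))]·P₀ = [24.09191/(120·0.6221)]·0.150298
= 0.32274·0.150298 = 0.048506

Final: 0.048506


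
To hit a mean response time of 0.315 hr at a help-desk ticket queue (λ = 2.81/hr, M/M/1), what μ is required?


W = 1/(μ−λ) ⇒ μ − λ = 1/W = 1/0.315 = 3.1746
μ = λ + 1/W = 2.81 + 3.1746 = 5.9846 per hr

Final: 5.9846 /hr


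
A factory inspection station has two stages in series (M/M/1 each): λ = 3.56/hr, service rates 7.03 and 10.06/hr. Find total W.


Each node sees arrival rate λ = 3.56/hr (tandem ⇒ throughput preserved).
W₁ = 1/(μ₁−λ) = 1/(7.03−3.56) = 0.28818 hr
W₂ = 1/(μ₂−λ) = 1/(10.06−3.56) = 0.15385 hr
W_total = W₁ + W₂ = 0.28818 + 0.15385 = 0.44203 hr

Final: 0.44203 hr


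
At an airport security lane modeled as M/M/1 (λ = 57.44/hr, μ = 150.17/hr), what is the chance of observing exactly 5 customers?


ρ = 57.44/150.17 = 0.3825
P_n = (1−ρ)·ρ^n = (1 − 0.3825)·0.3825^5 = 0.6175·0.008188 = 0.005056

Final: 0.005056


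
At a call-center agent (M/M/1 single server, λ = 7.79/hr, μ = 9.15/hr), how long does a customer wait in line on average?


ρ = 7.79/9.15 = 0.8514
Wq = ρ/(μ−λ) = 0.8514/(9.15 − 7.79) = 0.8514/1.36 = 0.6260 hr

Final: 0.6260 hr


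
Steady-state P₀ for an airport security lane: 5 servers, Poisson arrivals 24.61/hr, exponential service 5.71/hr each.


a = λ/μ = 24.61/5.71 = 4.3100; ρ = a/c = 0.8620
Σ_{k=0}^{4} a^k/k! (terms k=0..4) = 1.00000 + 4.30998 + 9.28797 + 13.34367 + 14.37775 = 42.31937
Tail: a^5/(5!(1−ρ)) = 1487.22791/(120·0.1380) = 89.80617
P₀ = 1/(42.31937 + 89.80617) = 1/132.12554 = 0.007569

Final: 0.007569


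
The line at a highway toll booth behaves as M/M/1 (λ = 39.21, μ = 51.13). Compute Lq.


ρ = 39.21/51.13 = 0.7669
Lq = ρ²/(1−ρ) = 0.5881/0.2331 = 2.5226

Final: 2.5226


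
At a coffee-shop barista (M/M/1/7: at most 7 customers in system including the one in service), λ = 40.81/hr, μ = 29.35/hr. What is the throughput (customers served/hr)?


ρ = 1.3905; P_K = (1−ρ)ρ^7/(1−ρ^8) = 0.302461
λ_eff = λ(1 − P_K) = 40.81·(1 − 0.302461) = 40.81·0.697539 = 28.4666 /hr

Final: 28.4666 /hr


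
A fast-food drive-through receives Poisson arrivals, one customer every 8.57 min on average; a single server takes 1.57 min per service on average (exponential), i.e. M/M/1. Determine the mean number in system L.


λ = 60/8.57 = 7.0012 /hr
μ = 60/1.57 = 38.2166 /hr
ρ = λ/μ = 7.0012/38.2166 = 0.1832
L = ρ/(1−ρ) = 0.1832/0.8168 = 0.2243

Final: 0.2243


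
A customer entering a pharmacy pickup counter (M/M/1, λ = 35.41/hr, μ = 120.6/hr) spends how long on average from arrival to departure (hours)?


W = 1/(μ−λ) = 1/(120.6 − 35.41) = 1/85.19 = 0.01174 hr

Final: 0.01174 hr


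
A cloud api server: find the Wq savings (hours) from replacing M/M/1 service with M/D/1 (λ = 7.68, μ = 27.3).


ρ = 7.68/27.3 = 0.2813
Wq(M/M/1) = ρ/(μ−λ) = 0.2813/19.62 = 0.01434 hr
Wq(M/D/1) = ρ/(2(μ−λ)) = 0.007169 hr
Savings = 0.01434 − 0.007169 = 0.007169 hr

Final: 0.007169 hr


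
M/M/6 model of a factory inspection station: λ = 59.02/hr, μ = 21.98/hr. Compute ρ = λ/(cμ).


ρ = λ/(cμ) = 59.02/(6·21.98) = 59.02/131.88 = 0.4475

Final: 0.4475


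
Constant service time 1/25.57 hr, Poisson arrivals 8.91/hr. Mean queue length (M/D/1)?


ρ = 8.91/25.57 = 0.3485
M/D/1: Lq = ρ²/(2(1−ρ)) = 0.1214/(2·0.6515) = 0.09318

Final: 0.09318


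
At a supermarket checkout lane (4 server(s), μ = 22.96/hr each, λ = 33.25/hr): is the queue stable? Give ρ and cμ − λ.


Total capacity cμ = 4·22.96 = 91.84/hr
ρ = λ/(cμ) = 33.25/91.84 = 0.3620
Stable ⇔ ρ < 1: YES
Spare capacity = cμ − λ = 91.84 − 33.25 = 58.59/hr

Final: ρ = 0.3620; stable; margin = 58.59/hr


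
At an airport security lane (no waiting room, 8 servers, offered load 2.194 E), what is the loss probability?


B(c,a) = (a^c/c!) / Σ_{k=0}^{c} a^k/k!
a^8/8! = 0.013316
Σ terms (k=0..8): 1.00000 + 2.19400 + 2.40682 + 1.76019 + 0.96546 + 0.42364 + 0.15491 + 0.04855 + 0.01332 = 8.966894
B = 0.013316/8.966894 = 0.001485

Final: 0.001485


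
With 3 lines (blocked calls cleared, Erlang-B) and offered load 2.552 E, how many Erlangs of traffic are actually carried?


B(3,2.552) = 0.289199 (Erlang-B)
Carried load = a(1 − B) = 2.552·(1 − 0.289199) = 2.552·0.710801 = 1.8140 E

Final: 1.8140 Erlangs


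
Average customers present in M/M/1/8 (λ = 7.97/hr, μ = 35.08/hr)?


ρ = 7.97/35.08 = 0.2272
L = ρ[1 − (K+1)ρ^K + Kρ^(K+1)] / [(1−ρ)(1−ρ^(K+1))]
Numerator: 0.2272·(1 − 9·0.000007099 + 8·0.000001613) = 0.227183
Denominator: (0.7728)·(0.999998) = 0.772804
L = 0.227183/0.772804 = 0.2940

Final: 0.2940


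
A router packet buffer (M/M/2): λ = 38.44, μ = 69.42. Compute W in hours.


a = 0.5537; ρ = 0.2769; P₀ = 0.566336
Lq = P₀·a^c·ρ/(c!(1−ρ)²) = 0.04597
Wq = Lq/λ = 0.04597/38.44 = 0.001196 hr
W = Wq + 1/μ = 0.001196 + 0.01441 = 0.01560 hr

Final: 0.01560 hr


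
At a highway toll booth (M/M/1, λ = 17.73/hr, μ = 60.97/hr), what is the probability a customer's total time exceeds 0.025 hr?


W ~ Exponential(μ−λ) for M/M/1.
μ − λ = 60.97 − 17.73 = 43.2400
P(W > t) = e^{−(μ−λ)t} = e^{−1.0810} = 0.339256

Final: 0.339256


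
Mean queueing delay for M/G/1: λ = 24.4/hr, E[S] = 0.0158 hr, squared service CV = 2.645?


ρ = λ·E[S] = 24.4·0.0158 = 0.3855
E[S²] = E[S]²(1+C_s²) = 0.0158²·(1+2.645) = 0.0009099
Wq = λ·E[S²]/(2(1−ρ)) = 24.4·0.0009099/(2·0.6145) = 0.01807 hr

Final: 0.01807 hr


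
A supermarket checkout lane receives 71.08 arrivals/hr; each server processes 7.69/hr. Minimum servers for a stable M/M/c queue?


Stability requires cμ > λ ⇔ c > λ/μ.
λ/μ = 71.08/7.69 = 9.2432
Minimum integer c = ⌊9.2432⌋ + 1 = 10
Check: 10·7.69 = 76.90 > 71.08, while 9·7.69 = 69.21 ≤ 71.08

Final: 10 servers


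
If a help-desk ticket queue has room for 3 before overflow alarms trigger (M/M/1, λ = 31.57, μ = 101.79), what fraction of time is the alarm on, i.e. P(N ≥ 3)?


ρ = 31.57/101.79 = 0.3101
P(N ≥ n) = ρ^n = 0.3101^3 = 0.029834

Final: 0.029834


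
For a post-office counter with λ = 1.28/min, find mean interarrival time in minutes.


Mean interarrival time = 1/λ = 1/1.28 minute = 0.78125 minute
In minutes: 0.78125 × 1 = 0.7812 min

Final: 0.7812 min


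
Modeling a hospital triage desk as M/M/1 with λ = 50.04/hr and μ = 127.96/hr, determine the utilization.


ρ = λ/μ = 50.04/127.96 = 0.3911

Final: 0.3911


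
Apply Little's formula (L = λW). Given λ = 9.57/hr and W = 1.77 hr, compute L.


L = λW = 9.57·1.77 = 16.9389

Final: 16.9389


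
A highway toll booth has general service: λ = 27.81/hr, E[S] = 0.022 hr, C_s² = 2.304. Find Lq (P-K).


ρ = λ·E[S] = 27.81·0.022 = 0.6118
Lq = ρ²(1+C_s²)/(2(1−ρ)) = 0.3743·(1+2.304)/(2·0.3882)
= 0.3743·3.3040/0.7764 = 1.59303

Final: 1.59303


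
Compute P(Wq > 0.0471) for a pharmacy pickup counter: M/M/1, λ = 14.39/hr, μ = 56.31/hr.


ρ = 14.39/56.31 = 0.2555
P(Wq > t) = ρ·e^{−(μ−λ)t} = 0.2555·e^{−1.9744}
= 0.2555·0.138840 = 0.035481

Final: 0.035481


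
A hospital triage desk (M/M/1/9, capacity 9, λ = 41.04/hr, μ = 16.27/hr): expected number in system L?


ρ = 41.04/16.27 = 2.5224
L = ρ[1 − (K+1)ρ^K + Kρ^(K+1)] / [(1−ρ)(1−ρ^(K+1))]
Numerator: 2.5224·(1 − 10·4134.073488 + 9·10427.927226) = 132457.067026
Denominator: (-1.5224)·(-10426.927226) = 15874.307768
L = 132457.067026/15874.307768 = 8.3441

Final: 8.3441


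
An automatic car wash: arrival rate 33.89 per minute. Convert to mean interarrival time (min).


Mean interarrival time = 1/λ = 1/33.89 minute = 0.02951 minute
In minutes: 0.02951 × 1 = 0.02951 min

Final: 0.02951 min


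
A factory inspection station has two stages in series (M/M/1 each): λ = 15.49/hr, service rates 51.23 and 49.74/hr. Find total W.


Each node sees arrival rate λ = 15.49/hr (tandem ⇒ throughput preserved).
W₁ = 1/(μ₁−λ) = 1/(51.23−15.49) = 0.02798 hr
W₂ = 1/(μ₂−λ) = 1/(49.74−15.49) = 0.02920 hr
W_total = W₁ + W₂ = 0.02798 + 0.02920 = 0.05718 hr

Final: 0.05718 hr


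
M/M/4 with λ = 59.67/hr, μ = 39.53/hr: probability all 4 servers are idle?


a = λ/μ = 59.67/39.53 = 1.5095; ρ = a/c = 0.3774
Σ_{k=0}^{3} a^k/k! (terms k=0..3) = 1.00000 + 1.50949 + 1.13927 + 0.57324 = 4.22200
Tail: a^4/(4!(1−ρ)) = 5.19179/(24·0.6226) = 0.34744
P₀ = 1/(4.22200 + 0.34744) = 1/4.56944 = 0.218845

Final: 0.218845


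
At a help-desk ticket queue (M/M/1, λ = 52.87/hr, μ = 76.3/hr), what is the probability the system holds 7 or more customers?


ρ = 52.87/76.3 = 0.6929
P(N ≥ n) = ρ^n = 0.6929^7 = 0.076700

Final: 0.076700


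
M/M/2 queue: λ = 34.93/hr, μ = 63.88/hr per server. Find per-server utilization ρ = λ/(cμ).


ρ = λ/(cμ) = 34.93/(2·63.88) = 34.93/127.76 = 0.2734

Final: 0.2734


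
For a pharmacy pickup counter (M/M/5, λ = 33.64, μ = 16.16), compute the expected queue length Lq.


a = λ/μ = 2.0817; ρ = a/5 = 0.4163
P₀ = 0.123573
Lq = P₀·a^c·ρ / (c!·(1−ρ)²) = 0.123573·39.09067·0.4163/(120·0.34066)
= 0.04920

Final: 0.04920


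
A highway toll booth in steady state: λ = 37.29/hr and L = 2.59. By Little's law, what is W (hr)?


W = L/λ = 2.59/37.29 = 0.06946 hr

Final: 0.06946 hr


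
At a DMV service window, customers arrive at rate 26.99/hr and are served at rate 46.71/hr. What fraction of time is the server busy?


ρ = λ/μ = 26.99/46.71 = 0.5778

Final: 0.5778


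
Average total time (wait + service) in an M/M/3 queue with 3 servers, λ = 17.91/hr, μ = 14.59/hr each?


a = 1.2276; ρ = 0.4092; P₀ = 0.285485
Lq = P₀·a^c·ρ/(c!(1−ρ)²) = 0.10317
Wq = Lq/λ = 0.10317/17.91 = 0.005761 hr
W = Wq + 1/μ = 0.005761 + 0.06854 = 0.07430 hr

Final: 0.07430 hr


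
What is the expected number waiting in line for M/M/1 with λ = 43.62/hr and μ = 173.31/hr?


ρ = 43.62/173.31 = 0.2517
Lq = ρ²/(1−ρ) = 0.06335/0.7483 = 0.08465

Final: 0.08465


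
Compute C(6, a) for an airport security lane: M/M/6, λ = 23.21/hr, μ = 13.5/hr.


a = λ/μ = 1.7193; ρ = a/6 = 0.2865
P₀ = 0.179094 (from M/M/c formula)
C(c,a) = [a^c/(c!(1−ρ))]·P₀ = [25.82547/(720·0.7135)]·0.179094
= 0.05027·0.179094 = 0.009004

Final: 0.009004


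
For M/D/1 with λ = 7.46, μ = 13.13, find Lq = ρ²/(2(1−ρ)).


ρ = 7.46/13.13 = 0.5682
M/D/1: Lq = ρ²/(2(1−ρ)) = 0.3228/(2·0.4318) = 0.37377

Final: 0.37377


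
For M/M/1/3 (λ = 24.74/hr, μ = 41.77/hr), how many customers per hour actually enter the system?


ρ = 0.5923; P_K = (1−ρ)ρ^3/(1−ρ^4) = 0.096603
λ_eff = λ(1 − P_K) = 24.74·(1 − 0.096603) = 24.74·0.903397 = 22.3500 /hr

Final: 22.3500 /hr


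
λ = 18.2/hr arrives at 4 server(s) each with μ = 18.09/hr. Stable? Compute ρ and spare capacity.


Total capacity cμ = 4·18.09 = 72.36/hr
ρ = λ/(cμ) = 18.2/72.36 = 0.2515
Stable ⇔ ρ < 1: YES
Spare capacity = cμ − λ = 72.36 − 18.2 = 54.16/hr

Final: ρ = 0.2515; stable; margin = 54.16/hr


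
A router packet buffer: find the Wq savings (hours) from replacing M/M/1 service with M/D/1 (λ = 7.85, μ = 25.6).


ρ = 7.85/25.6 = 0.3066
Wq(M/M/1) = ρ/(μ−λ) = 0.3066/17.75 = 0.01728 hr
Wq(M/D/1) = ρ/(2(μ−λ)) = 0.008638 hr
Savings = 0.01728 − 0.008638 = 0.008638 hr

Final: 0.008638 hr


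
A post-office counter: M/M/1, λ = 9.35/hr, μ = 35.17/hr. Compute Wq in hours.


ρ = 9.35/35.17 = 0.2659
Wq = ρ/(μ−λ) = 0.2659/(35.17 − 9.35) = 0.2659/25.82 = 0.01030 hr

Final: 0.01030 hr


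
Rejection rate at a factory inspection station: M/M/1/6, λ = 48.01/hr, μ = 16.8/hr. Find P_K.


ρ = λ/μ = 48.01/16.8 = 2.8577
P_K = (1−ρ)ρ^K/(1−ρ^(K+1)) = (-1.8577·544.671367)/(1 − 1556.528115)
= -1011.856748/-1555.528115 = 0.650491

Final: 0.650491


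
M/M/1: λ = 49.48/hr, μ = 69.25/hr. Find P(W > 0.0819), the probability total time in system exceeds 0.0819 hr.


W ~ Exponential(μ−λ) for M/M/1.
μ − λ = 69.25 − 49.48 = 19.7700
P(W > t) = e^{−(μ−λ)t} = e^{−1.6192} = 0.198064

Final: 0.198064


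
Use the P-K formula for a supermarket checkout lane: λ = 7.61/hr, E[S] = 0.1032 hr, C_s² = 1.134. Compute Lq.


ρ = λ·E[S] = 7.61·0.1032 = 0.7854
Lq = ρ²(1+C_s²)/(2(1−ρ)) = 0.6168·(1+1.134)/(2·0.2146)
= 0.6168·2.1340/0.4293 = 3.06596

Final: 3.06596


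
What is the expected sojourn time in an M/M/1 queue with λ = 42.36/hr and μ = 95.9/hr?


W = 1/(μ−λ) = 1/(95.9 − 42.36) = 1/53.54 = 0.01868 hr

Final: 0.01868 hr


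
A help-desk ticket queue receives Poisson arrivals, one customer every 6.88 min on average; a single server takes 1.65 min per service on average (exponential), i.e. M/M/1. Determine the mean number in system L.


λ = 60/6.88 = 8.7209 /hr
μ = 60/1.65 = 36.3636 /hr
ρ = λ/μ = 8.7209/36.3636 = 0.2398
L = ρ/(1−ρ) = 0.2398/0.7602 = 0.3155

Final: 0.3155


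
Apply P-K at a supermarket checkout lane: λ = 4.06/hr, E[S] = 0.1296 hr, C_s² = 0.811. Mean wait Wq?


ρ = λ·E[S] = 4.06·0.1296 = 0.5262
E[S²] = E[S]²(1+C_s²) = 0.1296²·(1+0.811) = 0.030418
Wq = λ·E[S²]/(2(1−ρ)) = 4.06·0.030418/(2·0.4738) = 0.13032 hr

Final: 0.13032 hr


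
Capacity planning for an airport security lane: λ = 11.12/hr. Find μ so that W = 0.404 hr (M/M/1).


W = 1/(μ−λ) ⇒ μ − λ = 1/W = 1/0.404 = 2.4752
μ = λ + 1/W = 11.12 + 2.4752 = 13.5952 per hr

Final: 13.5952 /hr


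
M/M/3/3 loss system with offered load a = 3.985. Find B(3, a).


B(c,a) = (a^c/c!) / Σ_{k=0}^{c} a^k/k!
a^3/3! = 10.547116
Σ terms (k=0..3): 1.00000 + 3.98500 + 7.94011 + 10.54712 = 23.472229
B = 10.547116/23.472229 = 0.449344

Final: 0.449344


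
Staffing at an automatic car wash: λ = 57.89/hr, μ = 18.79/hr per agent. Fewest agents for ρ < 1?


Stability requires cμ > λ ⇔ c > λ/μ.
λ/μ = 57.89/18.79 = 3.0809
Minimum integer c = ⌊3.0809⌋ + 1 = 4
Check: 4·18.79 = 75.16 > 57.89, while 3·18.79 = 56.37 ≤ 57.89

Final: 4 servers


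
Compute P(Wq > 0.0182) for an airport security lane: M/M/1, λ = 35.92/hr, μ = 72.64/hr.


ρ = 35.92/72.64 = 0.4945
P(Wq > t) = ρ·e^{−(μ−λ)t} = 0.4945·e^{−0.6683}
= 0.4945·0.512577 = 0.253466

Final: 0.253466


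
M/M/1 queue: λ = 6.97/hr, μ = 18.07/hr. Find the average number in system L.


ρ = λ/μ = 6.97/18.07 = 0.3857
L = ρ/(1−ρ) = 0.3857/(1 − 0.3857) = 0.3857/0.6143 = 0.6279

Final: 0.6279


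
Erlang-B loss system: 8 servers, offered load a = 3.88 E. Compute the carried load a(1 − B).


B(8,3.88) = 0.026789 (Erlang-B)
Carried load = a(1 − B) = 3.88·(1 − 0.026789) = 3.88·0.973211 = 3.7761 E

Final: 3.7761 Erlangs


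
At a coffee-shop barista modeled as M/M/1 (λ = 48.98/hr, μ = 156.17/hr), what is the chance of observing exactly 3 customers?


ρ = 48.98/156.17 = 0.3136
P_n = (1−ρ)·ρ^n = (1 − 0.3136)·0.3136^3 = 0.6864·0.030851 = 0.021175

Final: 0.021175


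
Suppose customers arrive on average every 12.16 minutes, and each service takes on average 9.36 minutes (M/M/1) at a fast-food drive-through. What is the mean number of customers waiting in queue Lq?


λ = 60/12.16 = 4.9342 /hr
μ = 60/9.36 = 6.4103 /hr
ρ = λ/μ = 4.9342/6.4103 = 0.7697
Lq = ρ²/(1−ρ) = 0.5925/0.2303 = 2.5731

Final: 2.5731


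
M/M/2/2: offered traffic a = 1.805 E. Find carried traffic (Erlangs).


B(2,1.805) = 0.367390 (Erlang-B)
Carried load = a(1 − B) = 1.805·(1 − 0.367390) = 1.805·0.632610 = 1.1419 E

Final: 1.1419 Erlangs


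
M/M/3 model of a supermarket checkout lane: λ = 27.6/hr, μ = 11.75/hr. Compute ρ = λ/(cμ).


ρ = λ/(cμ) = 27.6/(3·11.75) = 27.6/35.25 = 0.7830

Final: 0.7830


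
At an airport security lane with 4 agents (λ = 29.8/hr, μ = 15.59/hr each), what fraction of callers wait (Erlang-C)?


a = λ/μ = 1.9115; ρ = a/4 = 0.4779
P₀ = 0.143519 (from M/M/c formula)
C(c,a) = [a^c/(c!(1−ρ))]·P₀ = [13.34998/(24·0.5221)]·0.143519
= 1.06535·0.143519 = 0.152897

Final: 0.152897


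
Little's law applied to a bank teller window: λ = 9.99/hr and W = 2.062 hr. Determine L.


L = λW = 9.99·2.062 = 20.5994

Final: 20.5994


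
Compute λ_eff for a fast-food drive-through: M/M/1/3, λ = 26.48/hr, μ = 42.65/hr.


ρ = 0.6209; P_K = (1−ρ)ρ^3/(1−ρ^4) = 0.106574
λ_eff = λ(1 − P_K) = 26.48·(1 − 0.106574) = 26.48·0.893426 = 23.6579 /hr

Final: 23.6579 /hr


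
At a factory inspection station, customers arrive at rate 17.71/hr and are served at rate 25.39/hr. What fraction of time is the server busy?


ρ = λ/μ = 17.71/25.39 = 0.6975

Final: 0.6975


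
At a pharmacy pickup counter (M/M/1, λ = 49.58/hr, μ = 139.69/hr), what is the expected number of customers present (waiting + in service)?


ρ = λ/μ = 49.58/139.69 = 0.3549
L = ρ/(1−ρ) = 0.3549/(1 − 0.3549) = 0.3549/0.6451 = 0.5502

Final: 0.5502


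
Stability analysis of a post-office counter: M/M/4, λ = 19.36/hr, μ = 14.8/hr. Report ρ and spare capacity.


Total capacity cμ = 4·14.8 = 59.20/hr
ρ = λ/(cμ) = 19.36/59.20 = 0.3270
Stable ⇔ ρ < 1: YES
Spare capacity = cμ − λ = 59.20 − 19.36 = 39.84/hr

Final: ρ = 0.3270; stable; margin = 39.84/hr
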